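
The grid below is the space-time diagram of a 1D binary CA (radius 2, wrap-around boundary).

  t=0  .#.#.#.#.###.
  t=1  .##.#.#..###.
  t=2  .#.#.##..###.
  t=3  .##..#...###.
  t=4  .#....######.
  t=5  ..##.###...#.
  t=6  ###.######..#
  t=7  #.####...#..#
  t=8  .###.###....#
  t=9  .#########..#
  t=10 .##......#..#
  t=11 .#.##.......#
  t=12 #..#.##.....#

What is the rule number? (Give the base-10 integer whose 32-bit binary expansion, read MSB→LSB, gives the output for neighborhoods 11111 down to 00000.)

1037288936

  nb #####: next=.  (t=4,i=8, bit31=0)
  nb ####.: next=.  (t=4,i=10, bit30=0)
  nb ###.#: next=#  (t=6,i=2, bit29=1)
  nb ###..: next=#  (t=0,i=11, bit28=1)
  nb ##.##: next=#  (t=5,i=4, bit27=1)
  nb ##.#.: next=#  (t=1,i=3, bit26=1)
  nb ##..#: next=.  (t=0,i=12, bit25=0)
  nb ##...: next=#  (t=5,i=8, bit24=1)
  nb #.###: next=#  (t=0,i=9, bit23=1)
  nb #.##.: next=#  (t=2,i=5, bit22=1)
  nb #.#.#: next=.  (t=0,i=3, bit21=0)
  nb #.#..: next=#  (t=1,i=6, bit20=1)
  nb #..##: next=.  (t=1,i=0, bit19=0)
  nb #..#.: next=.  (t=0,i=0, bit18=0)
  nb #...#: next=#  (t=3,i=7, bit17=1)
  nb #....: next=#  (t=4,i=3, bit16=1)
  nb .####: next=#  (t=4,i=7, bit15=1)
  nb .###.: next=#  (t=0,i=10, bit14=1)
  nb .##.#: next=.  (t=1,i=2, bit13=0)
  nb .##..: next=.  (t=2,i=6, bit12=0)
  nb .#.##: next=.  (t=0,i=8, bit11=0)
  nb .#.#.: next=#  (t=0,i=2, bit10=1)
  nb .#..#: next=.  (t=1,i=7, bit9=0)
  nb .#...: next=#  (t=3,i=6, bit8=1)
  nb ..###: next=#  (t=1,i=9, bit7=1)
  nb ..##.: next=#  (t=1,i=1, bit6=1)
  nb ..#.#: next=#  (t=0,i=1, bit5=1)
  nb ..#..: next=.  (t=3,i=5, bit4=0)
  nb ...##: next=#  (t=3,i=8, bit3=1)
  nb ...#.: next=.  (t=5,i=10, bit2=0)
  nb ....#: next=.  (t=4,i=4, bit1=0)
  nb .....: next=.  (t=10,i=5, bit0=0)
  bits 00111101110100111100010111101000 = 1037288936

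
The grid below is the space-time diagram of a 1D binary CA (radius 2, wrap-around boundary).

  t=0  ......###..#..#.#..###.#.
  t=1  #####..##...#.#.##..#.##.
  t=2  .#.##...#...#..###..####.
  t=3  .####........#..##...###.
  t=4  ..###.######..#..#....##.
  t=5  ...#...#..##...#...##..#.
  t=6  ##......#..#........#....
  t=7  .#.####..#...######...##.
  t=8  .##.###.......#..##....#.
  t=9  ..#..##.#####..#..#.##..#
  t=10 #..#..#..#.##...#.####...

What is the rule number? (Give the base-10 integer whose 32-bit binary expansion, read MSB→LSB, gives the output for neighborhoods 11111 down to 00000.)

  ##### -> .   bit 31 = 0  t=1,i=2
  ####. -> #   bit 30 = 1  t=1,i=3
  ###.# -> .   bit 29 = 0  t=0,i=21
  ###.. -> #   bit 28 = 1  t=0,i=8
  ##.## -> .   bit 27 = 0  t=1,i=24
  ##.#. -> #   bit 26 = 1  t=0,i=22
  ##..# -> .   bit 25 = 0  t=0,i=9
  ##... -> .   bit 24 = 0  t=1,i=9
  #.### -> .   bit 23 = 0  t=1,i=0
  #.##. -> #   bit 22 = 1  t=1,i=16
  #.#.# -> .   bit 21 = 0  t=1,i=14
  #.#.. -> #   bit 20 = 1  t=0,i=16
  #..## -> .   bit 19 = 0  t=0,i=18
  #..#. -> .   bit 18 = 0  t=0,i=10
  #...# -> .   bit 17 = 0  t=1,i=10
  #.... -> #   bit 16 = 1  t=0,i=0
  .#### -> #   bit 15 = 1  t=1,i=1
  .###. -> #   bit 14 = 1  t=0,i=7
  .##.# -> #   bit 13 = 1  t=1,i=23
  .##.. -> #   bit 12 = 1  t=1,i=8
  .#.## -> #   bit 11 = 1  t=1,i=15
  .#.#. -> .   bit 10 = 0  t=0,i=15
  .#..# -> #   bit 9 = 1  t=0,i=12
  .#... -> .   bit 8 = 0  t=0,i=24
  ..### -> .   bit 7 = 0  t=0,i=6
  ..##. -> .   bit 6 = 0  t=1,i=7
  ..#.# -> #   bit 5 = 1  t=0,i=14
  ..#.. -> .   bit 4 = 0  t=0,i=11
  ...## -> .   bit 3 = 0  t=0,i=5
  ...#. -> .   bit 2 = 0  t=1,i=11
  ....# -> #   bit 1 = 1  t=0,i=4
  ..... -> #   bit 0 = 1  t=0,i=1
  bits 01010100010100011111101000100011 = 1414658595

1414658595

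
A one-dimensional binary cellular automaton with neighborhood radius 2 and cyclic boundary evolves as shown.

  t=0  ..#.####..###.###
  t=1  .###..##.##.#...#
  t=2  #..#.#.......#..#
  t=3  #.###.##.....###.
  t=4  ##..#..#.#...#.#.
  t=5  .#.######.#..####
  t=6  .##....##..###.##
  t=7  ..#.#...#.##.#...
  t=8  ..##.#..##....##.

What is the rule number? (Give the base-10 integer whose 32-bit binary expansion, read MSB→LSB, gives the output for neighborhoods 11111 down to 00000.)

  ##### -> .   bit 31 = 0  t=5,i=5
  ####. -> #   bit 30 = 1  t=0,i=6
  ###.# -> #   bit 29 = 1  t=0,i=12
  ###.. -> #   bit 28 = 1  t=0,i=7
  ##.## -> .   bit 27 = 0  t=0,i=13
  ##.#. -> .   bit 26 = 0  t=1,i=11
  ##..# -> .   bit 25 = 0  t=0,i=0
  ##... -> .   bit 24 = 0  t=3,i=8
  #.### -> .   bit 23 = 0  t=0,i=4
  #.##. -> .   bit 22 = 0  t=1,i=9
  #.#.# -> #   bit 21 = 1  t=3,i=0
  #.#.. -> .   bit 20 = 0  t=1,i=12
  #..## -> #   bit 19 = 1  t=0,i=9
  #..#. -> #   bit 18 = 1  t=0,i=1
  #...# -> .   bit 17 = 0  t=1,i=14
  #.... -> #   bit 16 = 1  t=2,i=7
  .#### -> .   bit 15 = 0  t=0,i=5
  .###. -> .   bit 14 = 0  t=0,i=11
  .##.# -> .   bit 13 = 0  t=1,i=7
  .##.. -> #   bit 12 = 1  t=2,i=0
  .#.## -> #   bit 11 = 1  t=0,i=3
  .#.#. -> #   bit 10 = 1  t=2,i=4
  .#..# -> #   bit 9 = 1  t=2,i=14
  .#... -> #   bit 8 = 1  t=1,i=13
  ..### -> #   bit 7 = 1  t=0,i=10
  ..##. -> .   bit 6 = 0  t=1,i=6
  ..#.# -> #   bit 5 = 1  t=0,i=2
  ..#.. -> #   bit 4 = 1  t=2,i=13
  ...## -> .   bit 3 = 0  t=3,i=12
  ...#. -> .   bit 2 = 0  t=1,i=15
  ....# -> .   bit 1 = 0  t=2,i=11
  ..... -> .   bit 0 = 0  t=2,i=8
  bits 01110000001011010001111110110000 = 1882005424

1882005424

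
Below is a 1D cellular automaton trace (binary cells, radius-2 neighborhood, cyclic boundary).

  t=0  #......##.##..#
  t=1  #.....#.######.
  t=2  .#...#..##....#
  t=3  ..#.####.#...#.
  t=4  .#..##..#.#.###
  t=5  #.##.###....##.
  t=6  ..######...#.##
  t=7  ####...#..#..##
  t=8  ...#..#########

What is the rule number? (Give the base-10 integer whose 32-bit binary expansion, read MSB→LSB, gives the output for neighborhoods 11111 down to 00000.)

  ##### -> .   bit 31 = 0  t=1,i=10
  ####. -> .   bit 30 = 0  t=1,i=12
  ###.# -> .   bit 29 = 0  t=1,i=13
  ###.. -> #   bit 28 = 1  t=5,i=7
  ##.## -> #   bit 27 = 1  t=0,i=9
  ##.#. -> #   bit 26 = 1  t=1,i=14
  ##..# -> #   bit 25 = 1  t=0,i=12
  ##... -> .   bit 24 = 0  t=0,i=1
  #.### -> #   bit 23 = 1  t=1,i=8
  #.##. -> #   bit 22 = 1  t=0,i=10
  #.#.# -> .   bit 21 = 0  t=4,i=10
  #.#.. -> .   bit 20 = 0  t=1,i=0
  #..## -> #   bit 19 = 1  t=0,i=13
  #..#. -> #   bit 18 = 1  t=4,i=7
  #...# -> .   bit 17 = 0  t=2,i=3
  #.... -> .   bit 16 = 0  t=0,i=2
  .#### -> #   bit 15 = 1  t=1,i=9
  .###. -> #   bit 14 = 1  t=4,i=13
  .##.# -> #   bit 13 = 1  t=0,i=8
  .##.. -> #   bit 12 = 1  t=0,i=0
  .#.## -> .   bit 11 = 0  t=1,i=7
  .#.#. -> .   bit 10 = 0  t=2,i=0
  .#..# -> #   bit 9 = 1  t=2,i=6
  .#... -> #   bit 8 = 1  t=1,i=1
  ..### -> #   bit 7 = 1  t=6,i=2
  ..##. -> .   bit 6 = 0  t=0,i=7
  ..#.# -> .   bit 5 = 0  t=1,i=6
  ..#.. -> #   bit 4 = 1  t=2,i=5
  ...## -> #   bit 3 = 1  t=0,i=6
  ...#. -> #   bit 2 = 1  t=1,i=5
  ....# -> .   bit 1 = 0  t=0,i=5
  ..... -> .   bit 0 = 0  t=0,i=3
  bits 00011110110011001111001110011100 = 516748188

516748188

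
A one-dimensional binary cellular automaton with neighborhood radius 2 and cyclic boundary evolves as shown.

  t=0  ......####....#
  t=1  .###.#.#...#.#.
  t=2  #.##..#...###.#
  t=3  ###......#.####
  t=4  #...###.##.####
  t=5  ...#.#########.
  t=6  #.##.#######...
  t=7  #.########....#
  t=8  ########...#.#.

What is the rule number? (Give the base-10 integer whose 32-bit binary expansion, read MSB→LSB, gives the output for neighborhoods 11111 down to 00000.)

  nb #####: next=#  (t=3,i=0, bit31=1)
  nb ####.: next=.  (t=0,i=8, bit30=0)
  nb ###.#: next=#  (t=1,i=3, bit29=1)
  nb ###..: next=.  (t=0,i=9, bit28=0)
  nb ##.##: next=#  (t=2,i=1, bit27=1)
  nb ##.#.: next=.  (t=1,i=4, bit26=0)
  nb ##..#: next=.  (t=2,i=4, bit25=0)
  nb ##...: next=.  (t=0,i=10, bit24=0)
  nb #.###: next=#  (t=3,i=11, bit23=1)
  nb #.##.: next=#  (t=2,i=2, bit22=1)
  nb #.#.#: next=.  (t=1,i=5, bit21=0)
  nb #.#..: next=.  (t=1,i=7, bit20=0)
  nb #..##: next=#  (t=1,i=0, bit19=1)
  nb #..#.: next=.  (t=2,i=5, bit18=0)
  nb #...#: next=.  (t=1,i=9, bit17=0)
  nb #....: next=#  (t=0,i=1, bit16=1)
  nb .####: next=#  (t=0,i=7, bit15=1)
  nb .###.: next=#  (t=1,i=2, bit14=1)
  nb .##.#: next=#  (t=2,i=0, bit13=1)
  nb .##..: next=.  (t=2,i=3, bit12=0)
  nb .#.##: next=.  (t=3,i=10, bit11=0)
  nb .#.#.: next=#  (t=1,i=6, bit10=1)
  nb .#..#: next=#  (t=1,i=14, bit9=1)
  nb .#...: next=.  (t=0,i=0, bit8=0)
  nb ..###: next=.  (t=0,i=6, bit7=0)
  nb ..##.: next=.  (t=7,i=14, bit6=0)
  nb ..#.#: next=#  (t=1,i=11, bit5=1)
  nb ..#..: next=.  (t=0,i=14, bit4=0)
  nb ...##: next=#  (t=0,i=5, bit3=1)
  nb ...#.: next=#  (t=0,i=13, bit2=1)
  nb ....#: next=.  (t=0,i=4, bit1=0)
  nb .....: next=#  (t=0,i=2, bit0=1)
  bits 10101000110010011110011000101101 = 2831803949

2831803949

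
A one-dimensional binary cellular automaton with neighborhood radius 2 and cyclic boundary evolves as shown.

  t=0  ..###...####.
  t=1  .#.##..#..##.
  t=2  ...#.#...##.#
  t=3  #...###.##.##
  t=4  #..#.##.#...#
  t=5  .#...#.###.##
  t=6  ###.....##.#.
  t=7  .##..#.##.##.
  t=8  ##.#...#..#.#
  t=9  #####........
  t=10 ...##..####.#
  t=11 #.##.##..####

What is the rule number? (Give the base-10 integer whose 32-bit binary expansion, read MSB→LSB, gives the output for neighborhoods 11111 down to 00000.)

1987593545

  ##### -> .   bit 31 = 0  t=9,i=2
  ####. -> #   bit 30 = 1  t=0,i=10
  ###.# -> #   bit 29 = 1  t=3,i=6
  ###.. -> #   bit 28 = 1  t=0,i=4
  ##.## -> .   bit 27 = 0  t=3,i=7
  ##.#. -> #   bit 26 = 1  t=2,i=11
  ##..# -> #   bit 25 = 1  t=1,i=5
  ##... -> .   bit 24 = 0  t=0,i=5
  #.### -> .   bit 23 = 0  t=3,i=11
  #.##. -> #   bit 22 = 1  t=1,i=3
  #.#.# -> #   bit 21 = 1  t=6,i=11
  #.#.. -> #   bit 20 = 1  t=2,i=5
  #..## -> #   bit 19 = 1  t=1,i=9
  #..#. -> .   bit 18 = 0  t=1,i=0
  #...# -> .   bit 17 = 0  t=0,i=0
  #.... -> .   bit 16 = 0  t=6,i=4
  .#### -> .   bit 15 = 0  t=0,i=9
  .###. -> #   bit 14 = 1  t=0,i=3
  .##.# -> .   bit 13 = 0  t=2,i=10
  .##.. -> .   bit 12 = 0  t=1,i=4
  .#.## -> .   bit 11 = 0  t=1,i=2
  .#.#. -> #   bit 10 = 1  t=2,i=4
  .#..# -> .   bit 9 = 0  t=1,i=8
  .#... -> #   bit 8 = 1  t=2,i=0
  ..### -> .   bit 7 = 0  t=0,i=2
  ..##. -> #   bit 6 = 1  t=1,i=10
  ..#.# -> .   bit 5 = 0  t=1,i=1
  ..#.. -> .   bit 4 = 0  t=1,i=7
  ...## -> #   bit 3 = 1  t=0,i=1
  ...#. -> .   bit 2 = 0  t=2,i=2
  ....# -> .   bit 1 = 0  t=6,i=6
  ..... -> #   bit 0 = 1  t=6,i=5
  bits 01110110011110000100010101001001 = 1987593545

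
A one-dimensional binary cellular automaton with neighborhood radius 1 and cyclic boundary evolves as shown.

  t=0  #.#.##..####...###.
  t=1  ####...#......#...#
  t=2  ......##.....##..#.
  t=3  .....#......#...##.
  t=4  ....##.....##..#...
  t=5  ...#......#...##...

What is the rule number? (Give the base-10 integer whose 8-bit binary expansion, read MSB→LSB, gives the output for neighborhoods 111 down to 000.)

  nb ###: next=.  (t=0,i=9, bit7=0)
  nb ##.: next=.  (t=0,i=5, bit6=0)
  nb #.#: next=#  (t=0,i=1, bit5=1)
  nb #..: next=.  (t=0,i=6, bit4=0)
  nb .##: next=.  (t=0,i=4, bit3=0)
  nb .#.: next=#  (t=0,i=0, bit2=1)
  nb ..#: next=#  (t=0,i=7, bit1=1)
  nb ...: next=.  (t=0,i=13, bit0=0)
  bits 00100110 = 38

38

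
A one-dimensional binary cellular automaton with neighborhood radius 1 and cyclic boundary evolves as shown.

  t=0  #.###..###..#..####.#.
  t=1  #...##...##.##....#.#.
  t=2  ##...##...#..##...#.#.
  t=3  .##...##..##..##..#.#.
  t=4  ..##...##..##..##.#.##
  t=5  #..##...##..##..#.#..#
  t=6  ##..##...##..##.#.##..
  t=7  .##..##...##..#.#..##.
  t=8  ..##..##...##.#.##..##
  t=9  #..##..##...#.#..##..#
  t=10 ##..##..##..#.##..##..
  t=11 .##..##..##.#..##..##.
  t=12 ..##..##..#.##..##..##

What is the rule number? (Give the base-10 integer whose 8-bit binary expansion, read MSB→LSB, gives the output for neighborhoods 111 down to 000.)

84

  ### -> .   bit 7 = 0  t=0,i=3
  ##. -> #   bit 6 = 1  t=0,i=4
  #.# -> .   bit 5 = 0  t=0,i=1
  #.. -> #   bit 4 = 1  t=0,i=5
  .## -> .   bit 3 = 0  t=0,i=2
  .#. -> #   bit 2 = 1  t=0,i=0
  ..# -> .   bit 1 = 0  t=0,i=6
  ... -> .   bit 0 = 0  t=1,i=2
  bits 01010100 = 84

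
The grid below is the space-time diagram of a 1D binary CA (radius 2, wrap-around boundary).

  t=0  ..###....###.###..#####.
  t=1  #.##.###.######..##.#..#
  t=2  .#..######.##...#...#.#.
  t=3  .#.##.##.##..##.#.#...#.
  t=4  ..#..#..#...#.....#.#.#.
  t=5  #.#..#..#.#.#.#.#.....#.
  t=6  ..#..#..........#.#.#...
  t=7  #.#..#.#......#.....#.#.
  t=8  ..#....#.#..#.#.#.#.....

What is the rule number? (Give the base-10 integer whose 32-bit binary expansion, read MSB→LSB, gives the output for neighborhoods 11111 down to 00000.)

2845526162

  [31] ##### => #  t=0,i=20
  [30] ####. => .  t=0,i=21
  [29] ###.# => #  t=0,i=11
  [28] ###.. => .  t=0,i=4
  [27] ##.## => #  t=0,i=12
  [26] ##.#. => .  t=1,i=19
  [25] ##..# => .  t=0,i=16
  [24] ##... => #  t=0,i=5
  [23] #.### => #  t=0,i=13
  [22] #.##. => .  t=1,i=2
  [21] #.#.# => .  t=3,i=16
  [20] #.#.. => #  t=1,i=20
  [19] #..## => #  t=0,i=17
  [18] #..#. => .  t=2,i=0
  [17] #...# => #  t=0,i=0
  [16] #.... => #  t=0,i=6
  [15] .#### => .  t=0,i=19
  [14] .###. => #  t=0,i=3
  [13] .##.# => .  t=1,i=0
  [12] .##.. => .  t=2,i=12
  [11] .#.## => #  t=3,i=2
  [10] .#.#. => .  t=2,i=21
  [9] .#..# => .  t=1,i=21
  [8] .#... => .  t=2,i=17
  [7] ..### => #  t=0,i=2
  [6] ..##. => .  t=1,i=17
  [5] ..#.# => .  t=2,i=20
  [4] ..#.. => #  t=2,i=1
  [3] ...## => .  t=0,i=1
  [2] ...#. => .  t=2,i=15
  [1] ....# => #  t=0,i=7
  [0] ..... => .  t=4,i=15
  bits 10101001100110110100100010010010 = 2845526162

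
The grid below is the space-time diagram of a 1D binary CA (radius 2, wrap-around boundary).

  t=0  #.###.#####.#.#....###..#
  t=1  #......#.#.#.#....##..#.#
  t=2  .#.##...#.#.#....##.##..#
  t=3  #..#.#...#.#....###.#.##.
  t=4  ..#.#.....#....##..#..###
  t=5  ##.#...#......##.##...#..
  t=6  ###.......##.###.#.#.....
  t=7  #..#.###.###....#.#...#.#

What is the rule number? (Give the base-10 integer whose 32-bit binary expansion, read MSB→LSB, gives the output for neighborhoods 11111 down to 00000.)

1195680969

  #####|.  b31=0 t=0,i=8
  ####.|#  b30=1 t=0,i=9
  ###.#|.  b29=0 t=0,i=4
  ###..|.  b28=0 t=0,i=21
  ##.##|.  b27=0 t=0,i=1
  ##.#.|#  b26=1 t=0,i=11
  ##..#|#  b25=1 t=0,i=22
  ##...|#  b24=1 t=1,i=1
  #.###|.  b23=0 t=0,i=2
  #.##.|#  b22=1 t=1,i=24
  #.#.#|.  b21=0 t=0,i=12
  #.#..|.  b20=0 t=0,i=14
  #..##|.  b19=0 t=0,i=23
  #..#.|#  b18=1 t=1,i=21
  #...#|.  b17=0 t=2,i=6
  #....|.  b16=0 t=0,i=16
  .####|#  b15=1 t=0,i=7
  .###.|.  b14=0 t=0,i=3
  .##.#|#  b13=1 t=0,i=0
  .##..|.  b12=0 t=1,i=0
  .#.##|.  b11=0 t=1,i=23
  .#.#.|#  b10=1 t=0,i=13
  .#..#|.  b9=0 t=3,i=1
  .#...|.  b8=0 t=0,i=15
  ..###|#  b7=1 t=0,i=19
  ..##.|#  b6=1 t=0,i=24
  ..#.#|.  b5=0 t=1,i=7
  ..#..|.  b4=0 t=4,i=10
  ...##|#  b3=1 t=0,i=18
  ...#.|.  b2=0 t=1,i=6
  ....#|.  b1=0 t=0,i=17
  .....|#  b0=1 t=1,i=3
  bits 01000111010001001010010011001001 = 1195680969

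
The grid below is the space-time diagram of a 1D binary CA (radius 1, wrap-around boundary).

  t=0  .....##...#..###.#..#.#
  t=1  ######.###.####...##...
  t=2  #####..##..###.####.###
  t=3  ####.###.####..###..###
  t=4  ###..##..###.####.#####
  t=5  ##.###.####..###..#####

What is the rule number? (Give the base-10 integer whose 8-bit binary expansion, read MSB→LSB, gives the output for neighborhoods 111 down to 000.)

155

  ### -> #   bit 7 = 1  t=0,i=14
  ##. -> .   bit 6 = 0  t=0,i=6
  #.# -> .   bit 5 = 0  t=0,i=16
  #.. -> #   bit 4 = 1  t=0,i=0
  .## -> #   bit 3 = 1  t=0,i=5
  .#. -> .   bit 2 = 0  t=0,i=10
  ..# -> #   bit 1 = 1  t=0,i=4
  ... -> #   bit 0 = 1  t=0,i=1
  bits 10011011 = 155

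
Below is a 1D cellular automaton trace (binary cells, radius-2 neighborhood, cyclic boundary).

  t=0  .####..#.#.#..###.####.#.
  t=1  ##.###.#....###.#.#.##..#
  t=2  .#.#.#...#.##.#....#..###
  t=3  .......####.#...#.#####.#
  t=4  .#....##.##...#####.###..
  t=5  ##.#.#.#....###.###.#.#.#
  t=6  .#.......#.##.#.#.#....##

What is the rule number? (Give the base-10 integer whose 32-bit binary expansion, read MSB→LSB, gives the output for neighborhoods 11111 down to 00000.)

4069206716

  #####|#  b31=1 t=3,i=20
  ####.|#  b30=1 t=0,i=3
  ###.#|#  b29=1 t=0,i=16
  ###..|#  b28=1 t=0,i=4
  ##.##|.  b27=0 t=0,i=17
  ##.#.|.  b26=0 t=0,i=22
  ##..#|#  b25=1 t=0,i=5
  ##...|.  b24=0 t=4,i=11
  #.###|#  b23=1 t=0,i=18
  #.##.|.  b22=0 t=1,i=20
  #.#.#|.  b21=0 t=0,i=9
  #.#..|.  b20=0 t=0,i=11
  #..##|#  b19=1 t=0,i=0
  #..#.|.  b18=0 t=0,i=6
  #...#|#  b17=1 t=2,i=7
  #....|#  b16=1 t=1,i=9
  .####|.  b15=0 t=0,i=2
  .###.|.  b14=0 t=0,i=15
  .##.#|#  b13=1 t=2,i=12
  .##..|.  b12=0 t=1,i=21
  .#.##|#  b11=1 t=1,i=19
  .#.#.|.  b10=0 t=0,i=8
  .#..#|#  b9=1 t=0,i=12
  .#...|.  b8=0 t=1,i=8
  ..###|#  b7=1 t=0,i=1
  ..##.|.  b6=0 t=4,i=6
  ..#.#|#  b5=1 t=0,i=7
  ..#..|#  b4=1 t=2,i=19
  ...##|#  b3=1 t=1,i=11
  ...#.|#  b2=1 t=2,i=8
  ....#|.  b1=0 t=1,i=10
  .....|.  b0=0 t=3,i=2
  bits 11110010100010110010101010111100 = 4069206716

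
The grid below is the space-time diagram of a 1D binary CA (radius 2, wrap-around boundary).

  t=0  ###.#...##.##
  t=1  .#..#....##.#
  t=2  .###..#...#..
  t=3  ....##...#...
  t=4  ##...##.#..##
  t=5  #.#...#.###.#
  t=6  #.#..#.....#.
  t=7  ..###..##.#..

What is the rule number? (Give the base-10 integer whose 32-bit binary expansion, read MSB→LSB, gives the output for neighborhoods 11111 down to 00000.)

  nb #####: next=.  (t=0,i=0, bit31=0)
  nb ####.: next=#  (t=0,i=1, bit30=1)
  nb ###.#: next=.  (t=0,i=2, bit29=0)
  nb ###..: next=.  (t=2,i=3, bit28=0)
  nb ##.##: next=#  (t=0,i=10, bit27=1)
  nb ##.#.: next=.  (t=0,i=3, bit26=0)
  nb ##..#: next=#  (t=2,i=4, bit25=1)
  nb ##...: next=#  (t=3,i=6, bit24=1)
  nb #.###: next=.  (t=0,i=11, bit23=0)
  nb #.##.: next=.  (t=5,i=12, bit22=0)
  nb #.#.#: next=.  (t=1,i=12, bit21=0)
  nb #.#..: next=#  (t=0,i=4, bit20=1)
  nb #..##: next=#  (t=4,i=10, bit19=1)
  nb #..#.: next=#  (t=1,i=3, bit18=1)
  nb #...#: next=.  (t=0,i=6, bit17=0)
  nb #....: next=#  (t=1,i=6, bit16=1)
  nb .####: next=#  (t=0,i=12, bit15=1)
  nb .###.: next=.  (t=2,i=2, bit14=0)
  nb .##.#: next=#  (t=0,i=9, bit13=1)
  nb .##..: next=#  (t=3,i=5, bit12=1)
  nb .#.##: next=.  (t=5,i=7, bit11=0)
  nb .#.#.: next=.  (t=1,i=0, bit10=0)
  nb .#..#: next=#  (t=1,i=2, bit9=1)
  nb .#...: next=.  (t=0,i=5, bit8=0)
  nb ..###: next=.  (t=2,i=1, bit7=0)
  nb ..##.: next=.  (t=0,i=8, bit6=0)
  nb ..#.#: next=.  (t=5,i=6, bit5=0)
  nb ..#..: next=.  (t=1,i=4, bit4=0)
  nb ...##: next=.  (t=0,i=7, bit3=0)
  nb ...#.: next=#  (t=2,i=9, bit2=1)
  nb ....#: next=.  (t=1,i=7, bit1=0)
  nb .....: next=#  (t=3,i=0, bit0=1)
  bits 01001011000111011011001000000101 = 1260237317

1260237317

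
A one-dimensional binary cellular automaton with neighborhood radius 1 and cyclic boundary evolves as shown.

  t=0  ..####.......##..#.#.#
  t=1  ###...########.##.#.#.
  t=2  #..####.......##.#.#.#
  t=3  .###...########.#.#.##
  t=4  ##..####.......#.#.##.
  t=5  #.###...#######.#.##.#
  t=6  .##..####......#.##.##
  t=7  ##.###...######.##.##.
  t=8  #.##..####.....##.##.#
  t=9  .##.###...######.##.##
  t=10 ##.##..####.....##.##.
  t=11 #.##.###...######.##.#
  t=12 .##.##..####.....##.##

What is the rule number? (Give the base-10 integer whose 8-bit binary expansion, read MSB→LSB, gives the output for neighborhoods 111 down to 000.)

  ###|.  b7=0 t=0,i=3
  ##.|.  b6=0 t=0,i=5
  #.#|#  b5=1 t=0,i=18
  #..|#  b4=1 t=0,i=0
  .##|#  b3=1 t=0,i=2
  .#.|.  b2=0 t=0,i=17
  ..#|#  b1=1 t=0,i=1
  ...|#  b0=1 t=0,i=7
  bits 00111011 = 59

59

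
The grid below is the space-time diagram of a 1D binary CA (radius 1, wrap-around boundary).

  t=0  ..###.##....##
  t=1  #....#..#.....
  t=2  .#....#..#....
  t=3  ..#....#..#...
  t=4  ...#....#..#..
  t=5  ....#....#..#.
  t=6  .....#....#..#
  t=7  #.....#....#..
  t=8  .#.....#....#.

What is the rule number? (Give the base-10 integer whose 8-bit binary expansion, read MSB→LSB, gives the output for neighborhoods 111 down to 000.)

  ### -> .   bit 7 = 0  t=0,i=3
  ##. -> .   bit 6 = 0  t=0,i=4
  #.# -> #   bit 5 = 1  t=0,i=5
  #.. -> #   bit 4 = 1  t=0,i=0
  .## -> .   bit 3 = 0  t=0,i=2
  .#. -> .   bit 2 = 0  t=1,i=0
  ..# -> .   bit 1 = 0  t=0,i=1
  ... -> .   bit 0 = 0  t=0,i=9
  bits 00110000 = 48

48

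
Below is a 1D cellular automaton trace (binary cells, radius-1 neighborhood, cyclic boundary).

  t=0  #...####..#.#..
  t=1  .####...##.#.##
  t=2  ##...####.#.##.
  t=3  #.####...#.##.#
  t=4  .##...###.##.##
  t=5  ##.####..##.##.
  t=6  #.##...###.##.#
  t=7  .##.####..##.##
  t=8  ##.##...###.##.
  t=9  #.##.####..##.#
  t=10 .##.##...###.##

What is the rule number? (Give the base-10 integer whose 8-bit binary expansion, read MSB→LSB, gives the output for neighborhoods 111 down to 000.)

  ### -> .   bit 7 = 0  t=0,i=5
  ##. -> .   bit 6 = 0  t=0,i=7
  #.# -> #   bit 5 = 1  t=0,i=11
  #.. -> #   bit 4 = 1  t=0,i=1
  .## -> #   bit 3 = 1  t=0,i=4
  .#. -> .   bit 2 = 0  t=0,i=0
  ..# -> #   bit 1 = 1  t=0,i=3
  ... -> #   bit 0 = 1  t=0,i=2
  bits 00111011 = 59

59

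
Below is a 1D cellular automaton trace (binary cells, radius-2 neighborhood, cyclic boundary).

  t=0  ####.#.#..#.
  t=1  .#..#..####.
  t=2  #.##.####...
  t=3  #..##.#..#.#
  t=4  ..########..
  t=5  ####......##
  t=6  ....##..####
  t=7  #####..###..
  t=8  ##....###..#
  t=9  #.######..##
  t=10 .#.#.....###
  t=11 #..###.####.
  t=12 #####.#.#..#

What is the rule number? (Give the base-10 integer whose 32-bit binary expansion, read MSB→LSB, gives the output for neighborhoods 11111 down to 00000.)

  #####|.  b31=0 t=4,i=4
  ####.|.  b30=0 t=0,i=2
  ###.#|.  b29=0 t=0,i=3
  ###..|.  b28=0 t=1,i=10
  ##.##|#  b27=1 t=2,i=4
  ##.#.|#  b26=1 t=0,i=4
  ##..#|.  b25=0 t=1,i=11
  ##...|#  b24=1 t=2,i=9
  #.###|.  b23=0 t=0,i=0
  #.##.|.  b22=0 t=2,i=2
  #.#.#|.  b21=0 t=0,i=5
  #.#..|#  b20=1 t=0,i=7
  #..##|#  b19=1 t=1,i=6
  #..#.|#  b18=1 t=0,i=9
  #...#|.  b17=0 t=2,i=10
  #....|#  b16=1 t=4,i=11
  .####|#  b15=1 t=0,i=1
  .###.|#  b14=1 t=7,i=8
  .##.#|#  b13=1 t=2,i=3
  .##..|.  b12=0 t=3,i=0
  .#.##|.  b11=0 t=0,i=11
  .#.#.|.  b10=0 t=0,i=6
  .#..#|#  b9=1 t=0,i=8
  .#...|#  b8=1 t=10,i=4
  ..###|#  b7=1 t=1,i=7
  ..##.|#  b6=1 t=3,i=3
  ..#.#|#  b5=1 t=0,i=10
  ..#..|.  b4=0 t=1,i=1
  ...##|#  b3=1 t=4,i=1
  ...#.|#  b2=1 t=2,i=11
  ....#|#  b1=1 t=4,i=0
  .....|.  b0=0 t=5,i=6
  bits 00001101000111011110001111101110 = 220062702

220062702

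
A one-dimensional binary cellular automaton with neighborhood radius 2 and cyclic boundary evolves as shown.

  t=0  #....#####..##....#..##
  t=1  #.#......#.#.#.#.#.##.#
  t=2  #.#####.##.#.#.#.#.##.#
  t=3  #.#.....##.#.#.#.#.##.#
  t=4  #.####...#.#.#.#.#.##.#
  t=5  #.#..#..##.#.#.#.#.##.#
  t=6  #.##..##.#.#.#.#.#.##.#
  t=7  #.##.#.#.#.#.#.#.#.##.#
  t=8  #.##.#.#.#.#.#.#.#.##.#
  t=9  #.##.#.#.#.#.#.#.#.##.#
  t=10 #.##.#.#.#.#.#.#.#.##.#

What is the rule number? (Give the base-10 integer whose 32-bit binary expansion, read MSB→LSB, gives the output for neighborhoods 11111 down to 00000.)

  nb #####: next=.  (t=0,i=7, bit31=0)
  nb ####.: next=.  (t=0,i=8, bit30=0)
  nb ###.#: next=.  (t=2,i=6, bit29=0)
  nb ###..: next=#  (t=0,i=0, bit28=1)
  nb ##.##: next=.  (t=1,i=21, bit27=0)
  nb ##.#.: next=.  (t=1,i=1, bit26=0)
  nb ##..#: next=.  (t=0,i=10, bit25=0)
  nb ##...: next=.  (t=0,i=1, bit24=0)
  nb #.###: next=#  (t=2,i=2, bit23=1)
  nb #.##.: next=#  (t=1,i=19, bit22=1)
  nb #.#.#: next=#  (t=1,i=11, bit21=1)
  nb #.#..: next=#  (t=1,i=2, bit20=1)
  nb #..##: next=#  (t=0,i=11, bit19=1)
  nb #..#.: next=.  (t=5,i=4, bit18=0)
  nb #...#: next=.  (t=4,i=7, bit17=0)
  nb #....: next=#  (t=0,i=2, bit16=1)
  nb .####: next=.  (t=0,i=6, bit15=0)
  nb .###.: next=#  (t=0,i=22, bit14=1)
  nb .##.#: next=#  (t=1,i=0, bit13=1)
  nb .##..: next=#  (t=0,i=13, bit12=1)
  nb .#.##: next=.  (t=1,i=18, bit11=0)
  nb .#.#.: next=.  (t=1,i=10, bit10=0)
  nb .#..#: next=#  (t=0,i=19, bit9=1)
  nb .#...: next=#  (t=1,i=3, bit8=1)
  nb ..###: next=.  (t=0,i=5, bit7=0)
  nb ..##.: next=.  (t=0,i=12, bit6=0)
  nb ..#.#: next=#  (t=1,i=9, bit5=1)
  nb ..#..: next=.  (t=0,i=18, bit4=0)
  nb ...##: next=.  (t=0,i=4, bit3=0)
  nb ...#.: next=#  (t=0,i=17, bit2=1)
  nb ....#: next=.  (t=0,i=3, bit1=0)
  nb .....: next=#  (t=1,i=5, bit0=1)
  bits 00010000111110010111001100100101 = 284783397

284783397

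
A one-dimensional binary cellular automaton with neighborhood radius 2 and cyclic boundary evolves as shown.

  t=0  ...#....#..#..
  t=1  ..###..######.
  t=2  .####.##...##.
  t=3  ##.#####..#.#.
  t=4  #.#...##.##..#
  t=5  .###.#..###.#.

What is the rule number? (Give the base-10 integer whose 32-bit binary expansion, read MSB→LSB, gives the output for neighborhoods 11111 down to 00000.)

  ##### -> .   bit 31 = 0  t=1,i=9
  ####. -> #   bit 30 = 1  t=1,i=11
  ###.# -> #   bit 29 = 1  t=2,i=4
  ###.. -> #   bit 28 = 1  t=1,i=4
  ##.## -> #   bit 27 = 1  t=2,i=5
  ##.#. -> #   bit 26 = 1  t=4,i=1
  ##..# -> .   bit 25 = 0  t=1,i=5
  ##... -> .   bit 24 = 0  t=1,i=13
  #.### -> .   bit 23 = 0  t=3,i=3
  #.##. -> #   bit 22 = 1  t=2,i=6
  #.#.# -> .   bit 21 = 0  t=3,i=12
  #.#.. -> #   bit 20 = 1  t=4,i=2
  #..## -> #   bit 19 = 1  t=1,i=6
  #..#. -> #   bit 18 = 1  t=0,i=10
  #...# -> .   bit 17 = 0  t=1,i=0
  #.... -> .   bit 16 = 0  t=0,i=5
  .#### -> .   bit 15 = 0  t=1,i=8
  .###. -> #   bit 14 = 1  t=1,i=3
  .##.# -> .   bit 13 = 0  t=3,i=1
  .##.. -> #   bit 12 = 1  t=2,i=7
  .#.## -> #   bit 11 = 1  t=3,i=13
  .#.#. -> .   bit 10 = 0  t=3,i=11
  .#..# -> #   bit 9 = 1  t=0,i=9
  .#... -> #   bit 8 = 1  t=0,i=4
  ..### -> #   bit 7 = 1  t=1,i=2
  ..##. -> .   bit 6 = 0  t=2,i=11
  ..#.# -> #   bit 5 = 1  t=3,i=10
  ..#.. -> #   bit 4 = 1  t=0,i=3
  ...## -> #   bit 3 = 1  t=1,i=1
  ...#. -> #   bit 2 = 1  t=0,i=2
  ....# -> .   bit 1 = 0  t=0,i=1
  ..... -> .   bit 0 = 0  t=0,i=0
  bits 01111100010111000101101110111100 = 2086427580

2086427580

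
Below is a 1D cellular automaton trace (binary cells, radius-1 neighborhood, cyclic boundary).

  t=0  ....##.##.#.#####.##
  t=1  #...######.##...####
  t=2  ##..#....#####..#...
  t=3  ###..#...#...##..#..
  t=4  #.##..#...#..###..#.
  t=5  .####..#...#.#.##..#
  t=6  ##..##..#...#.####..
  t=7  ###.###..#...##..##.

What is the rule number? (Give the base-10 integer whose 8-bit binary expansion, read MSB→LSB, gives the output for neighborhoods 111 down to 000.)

  [7] ### => .  t=0,i=13
  [6] ##. => #  t=0,i=5
  [5] #.# => #  t=0,i=6
  [4] #.. => #  t=0,i=0
  [3] .## => #  t=0,i=4
  [2] .#. => .  t=0,i=10
  [1] ..# => .  t=0,i=3
  [0] ... => .  t=0,i=1
  bits 01111000 = 120

120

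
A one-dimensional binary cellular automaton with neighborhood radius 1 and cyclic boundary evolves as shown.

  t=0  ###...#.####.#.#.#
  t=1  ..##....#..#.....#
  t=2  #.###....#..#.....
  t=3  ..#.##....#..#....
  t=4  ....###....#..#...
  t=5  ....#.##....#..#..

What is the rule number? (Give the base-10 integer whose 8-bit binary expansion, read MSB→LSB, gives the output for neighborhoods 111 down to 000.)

  [7] ### => .  t=0,i=0
  [6] ##. => #  t=0,i=2
  [5] #.# => .  t=0,i=7
  [4] #.. => #  t=0,i=3
  [3] .## => #  t=0,i=8
  [2] .#. => .  t=0,i=6
  [1] ..# => .  t=0,i=5
  [0] ... => .  t=0,i=4
  bits 01011000 = 88

88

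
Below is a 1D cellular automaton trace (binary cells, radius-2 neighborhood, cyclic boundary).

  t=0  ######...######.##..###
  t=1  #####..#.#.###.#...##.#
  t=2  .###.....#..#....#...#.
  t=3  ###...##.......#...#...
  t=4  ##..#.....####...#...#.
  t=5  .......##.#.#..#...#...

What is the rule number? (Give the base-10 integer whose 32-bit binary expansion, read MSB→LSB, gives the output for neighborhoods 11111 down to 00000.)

3358212227

  ##### -> #   bit 31 = 1  t=0,i=0
  ####. -> #   bit 30 = 1  t=0,i=4
  ###.# -> .   bit 29 = 0  t=0,i=14
  ###.. -> .   bit 28 = 0  t=0,i=5
  ##.## -> #   bit 27 = 1  t=0,i=15
  ##.#. -> .   bit 26 = 0  t=1,i=14
  ##..# -> .   bit 25 = 0  t=0,i=18
  ##... -> .   bit 24 = 0  t=0,i=6
  #.### -> .   bit 23 = 0  t=1,i=11
  #.##. -> .   bit 22 = 0  t=0,i=16
  #.#.# -> #   bit 21 = 1  t=1,i=9
  #.#.. -> .   bit 20 = 0  t=1,i=15
  #..## -> #   bit 19 = 1  t=0,i=19
  #..#. -> .   bit 18 = 0  t=1,i=6
  #...# -> #   bit 17 = 1  t=0,i=7
  #.... -> .   bit 16 = 0  t=2,i=5
  .#### -> .   bit 15 = 0  t=0,i=10
  .###. -> #   bit 14 = 1  t=1,i=12
  .##.# -> .   bit 13 = 0  t=1,i=20
  .##.. -> .   bit 12 = 0  t=0,i=17
  .#.## -> .   bit 11 = 0  t=1,i=10
  .#.#. -> .   bit 10 = 0  t=1,i=8
  .#..# -> .   bit 9 = 0  t=2,i=10
  .#... -> .   bit 8 = 0  t=1,i=16
  ..### -> #   bit 7 = 1  t=0,i=9
  ..##. -> .   bit 6 = 0  t=1,i=19
  ..#.# -> .   bit 5 = 0  t=1,i=7
  ..#.. -> .   bit 4 = 0  t=2,i=9
  ...## -> .   bit 3 = 0  t=0,i=8
  ...#. -> .   bit 2 = 0  t=2,i=8
  ....# -> #   bit 1 = 1  t=2,i=7
  ..... -> #   bit 0 = 1  t=2,i=6
  bits 11001000001010100100000010000011 = 3358212227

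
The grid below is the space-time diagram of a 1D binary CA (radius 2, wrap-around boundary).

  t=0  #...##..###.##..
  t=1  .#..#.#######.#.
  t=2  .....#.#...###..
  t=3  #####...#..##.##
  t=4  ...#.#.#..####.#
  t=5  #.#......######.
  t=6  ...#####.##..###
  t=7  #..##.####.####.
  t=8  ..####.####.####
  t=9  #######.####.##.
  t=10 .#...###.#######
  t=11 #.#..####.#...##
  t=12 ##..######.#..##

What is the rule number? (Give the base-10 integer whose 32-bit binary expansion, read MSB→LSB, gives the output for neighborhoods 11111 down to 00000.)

1867114951

  nb #####: next=.  (t=1,i=8, bit31=0)
  nb ####.: next=#  (t=1,i=11, bit30=1)
  nb ###.#: next=#  (t=0,i=10, bit29=1)
  nb ###..: next=.  (t=2,i=13, bit28=0)
  nb ##.##: next=#  (t=0,i=11, bit27=1)
  nb ##.#.: next=#  (t=1,i=13, bit26=1)
  nb ##..#: next=#  (t=0,i=6, bit25=1)
  nb ##...: next=#  (t=2,i=14, bit24=1)
  nb #.###: next=.  (t=1,i=6, bit23=0)
  nb #.##.: next=#  (t=0,i=12, bit22=1)
  nb #.#.#: next=.  (t=4,i=5, bit21=0)
  nb #.#..: next=.  (t=1,i=14, bit20=0)
  nb #..##: next=#  (t=0,i=7, bit19=1)
  nb #..#.: next=.  (t=0,i=15, bit18=0)
  nb #...#: next=.  (t=0,i=2, bit17=0)
  nb #....: next=#  (t=2,i=15, bit16=1)
  nb .####: next=#  (t=1,i=7, bit15=1)
  nb .###.: next=#  (t=0,i=9, bit14=1)
  nb .##.#: next=#  (t=3,i=12, bit13=1)
  nb .##..: next=.  (t=0,i=5, bit12=0)
  nb .#.##: next=#  (t=1,i=5, bit11=1)
  nb .#.#.: next=.  (t=2,i=6, bit10=0)
  nb .#..#: next=.  (t=1,i=2, bit9=0)
  nb .#...: next=#  (t=0,i=1, bit8=1)
  nb ..###: next=#  (t=0,i=8, bit7=1)
  nb ..##.: next=#  (t=0,i=4, bit6=1)
  nb ..#.#: next=.  (t=1,i=4, bit5=0)
  nb ..#..: next=.  (t=0,i=0, bit4=0)
  nb ...##: next=.  (t=0,i=3, bit3=0)
  nb ...#.: next=#  (t=2,i=4, bit2=1)
  nb ....#: next=#  (t=2,i=3, bit1=1)
  nb .....: next=#  (t=2,i=0, bit0=1)
  bits 01101111010010011110100111000111 = 1867114951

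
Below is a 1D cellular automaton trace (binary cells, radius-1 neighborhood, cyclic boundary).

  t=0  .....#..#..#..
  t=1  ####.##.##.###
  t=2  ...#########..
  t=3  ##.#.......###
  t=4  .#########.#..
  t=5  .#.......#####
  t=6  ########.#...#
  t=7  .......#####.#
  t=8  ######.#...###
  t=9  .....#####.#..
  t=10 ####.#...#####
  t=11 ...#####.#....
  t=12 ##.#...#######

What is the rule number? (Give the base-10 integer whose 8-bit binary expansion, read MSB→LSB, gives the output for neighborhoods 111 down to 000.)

  ### -> .   bit 7 = 0  t=1,i=0
  ##. -> #   bit 6 = 1  t=1,i=3
  #.# -> #   bit 5 = 1  t=1,i=4
  #.. -> #   bit 4 = 1  t=0,i=6
  .## -> #   bit 3 = 1  t=1,i=5
  .#. -> #   bit 2 = 1  t=0,i=5
  ..# -> .   bit 1 = 0  t=0,i=4
  ... -> #   bit 0 = 1  t=0,i=0
  bits 01111101 = 125

125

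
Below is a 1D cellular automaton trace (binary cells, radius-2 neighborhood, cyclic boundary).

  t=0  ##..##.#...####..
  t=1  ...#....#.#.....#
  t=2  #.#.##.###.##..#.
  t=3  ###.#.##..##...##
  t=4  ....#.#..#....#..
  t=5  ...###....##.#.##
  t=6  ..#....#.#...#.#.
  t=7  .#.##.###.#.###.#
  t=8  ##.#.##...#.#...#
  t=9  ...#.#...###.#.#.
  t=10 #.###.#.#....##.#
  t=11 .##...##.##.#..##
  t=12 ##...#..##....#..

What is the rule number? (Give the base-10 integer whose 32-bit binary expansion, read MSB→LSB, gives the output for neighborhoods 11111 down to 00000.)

  nb #####: next=.  (t=3,i=0, bit31=0)
  nb ####.: next=.  (t=0,i=13, bit30=0)
  nb ###.#: next=.  (t=2,i=9, bit29=0)
  nb ###..: next=.  (t=0,i=14, bit28=0)
  nb ##.##: next=#  (t=2,i=6, bit27=1)
  nb ##.#.: next=.  (t=0,i=6, bit26=0)
  nb ##..#: next=.  (t=0,i=2, bit25=0)
  nb ##...: next=.  (t=3,i=12, bit24=0)
  nb #.###: next=#  (t=2,i=7, bit23=1)
  nb #.##.: next=#  (t=2,i=4, bit22=1)
  nb #.#.#: next=#  (t=2,i=0, bit21=1)
  nb #.#..: next=.  (t=0,i=7, bit20=0)
  nb #..##: next=#  (t=0,i=3, bit19=1)
  nb #..#.: next=.  (t=2,i=14, bit18=0)
  nb #...#: next=.  (t=0,i=9, bit17=0)
  nb #....: next=#  (t=1,i=5, bit16=1)
  nb .####: next=.  (t=0,i=12, bit15=0)
  nb .###.: next=.  (t=2,i=8, bit14=0)
  nb .##.#: next=.  (t=0,i=5, bit13=0)
  nb .##..: next=.  (t=0,i=1, bit12=0)
  nb .#.##: next=.  (t=2,i=3, bit11=0)
  nb .#.#.: next=#  (t=1,i=9, bit10=1)
  nb .#..#: next=.  (t=4,i=7, bit9=0)
  nb .#...: next=#  (t=0,i=8, bit8=1)
  nb ..###: next=.  (t=0,i=11, bit7=0)
  nb ..##.: next=.  (t=0,i=0, bit6=0)
  nb ..#.#: next=#  (t=1,i=8, bit5=1)
  nb ..#..: next=.  (t=1,i=3, bit4=0)
  nb ...##: next=#  (t=0,i=10, bit3=1)
  nb ...#.: next=#  (t=1,i=2, bit2=1)
  nb ....#: next=.  (t=1,i=6, bit1=0)
  nb .....: next=.  (t=1,i=13, bit0=0)
  bits 00001000111010010000010100101100 = 149488940

149488940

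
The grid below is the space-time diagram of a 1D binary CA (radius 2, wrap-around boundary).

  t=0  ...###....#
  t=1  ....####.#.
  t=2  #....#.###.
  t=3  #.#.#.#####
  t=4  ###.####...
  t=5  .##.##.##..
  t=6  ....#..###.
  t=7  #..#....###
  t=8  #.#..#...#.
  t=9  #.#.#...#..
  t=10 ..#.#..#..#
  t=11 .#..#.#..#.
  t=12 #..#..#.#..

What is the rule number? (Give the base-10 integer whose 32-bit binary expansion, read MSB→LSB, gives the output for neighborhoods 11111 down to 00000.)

905304068

  [31] ##### => .  t=3,i=8
  [30] ####. => .  t=1,i=6
  [29] ###.# => #  t=1,i=7
  [28] ###.. => #  t=0,i=5
  [27] ##.## => .  t=4,i=3
  [26] ##.#. => #  t=1,i=8
  [25] ##..# => .  t=7,i=1
  [24] ##... => #  t=0,i=6
  [23] #.### => #  t=2,i=7
  [22] #.##. => #  t=5,i=4
  [21] #.#.# => #  t=3,i=2
  [20] #.#.. => #  t=1,i=9
  [19] #..## => .  t=6,i=6
  [18] #..#. => #  t=7,i=2
  [17] #...# => .  t=0,i=1
  [16] #.... => #  t=0,i=7
  [15] .#### => #  t=1,i=5
  [14] .###. => #  t=0,i=4
  [13] .##.# => .  t=5,i=2
  [12] .##.. => #  t=5,i=8
  [11] .#.## => #  t=2,i=6
  [10] .#.#. => .  t=3,i=3
  [9] .#..# => .  t=6,i=5
  [8] .#... => .  t=0,i=0
  [7] ..### => .  t=0,i=3
  [6] ..##. => .  t=5,i=1
  [5] ..#.# => .  t=2,i=5
  [4] ..#.. => .  t=0,i=10
  [3] ...## => .  t=0,i=2
  [2] ...#. => #  t=0,i=9
  [1] ....# => .  t=0,i=8
  [0] ..... => .  t=1,i=1
  bits 00110101111101011101100000000100 = 905304068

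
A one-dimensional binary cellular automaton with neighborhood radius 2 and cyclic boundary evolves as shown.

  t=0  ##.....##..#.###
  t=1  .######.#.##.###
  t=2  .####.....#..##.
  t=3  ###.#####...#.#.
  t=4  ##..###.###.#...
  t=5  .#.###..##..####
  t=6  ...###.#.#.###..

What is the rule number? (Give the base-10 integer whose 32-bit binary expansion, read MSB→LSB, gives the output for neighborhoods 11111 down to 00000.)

2447364523

  nb #####: next=#  (t=0,i=15, bit31=1)
  nb ####.: next=.  (t=0,i=0, bit30=0)
  nb ###.#: next=.  (t=1,i=6, bit29=0)
  nb ###..: next=#  (t=0,i=1, bit28=1)
  nb ##.##: next=.  (t=1,i=0, bit27=0)
  nb ##.#.: next=.  (t=1,i=7, bit26=0)
  nb ##..#: next=.  (t=0,i=9, bit25=0)
  nb ##...: next=#  (t=0,i=2, bit24=1)
  nb #.###: next=#  (t=0,i=13, bit23=1)
  nb #.##.: next=#  (t=1,i=10, bit22=1)
  nb #.#.#: next=.  (t=1,i=8, bit21=0)
  nb #.#..: next=#  (t=4,i=12, bit20=1)
  nb #..##: next=#  (t=2,i=0, bit19=1)
  nb #..#.: next=#  (t=0,i=10, bit18=1)
  nb #...#: next=#  (t=3,i=10, bit17=1)
  nb #....: next=#  (t=0,i=3, bit16=1)
  nb .####: next=#  (t=0,i=14, bit15=1)
  nb .###.: next=#  (t=1,i=14, bit14=1)
  nb .##.#: next=.  (t=1,i=11, bit13=0)
  nb .##..: next=#  (t=0,i=8, bit12=1)
  nb .#.##: next=.  (t=0,i=12, bit11=0)
  nb .#.#.: next=.  (t=3,i=13, bit10=0)
  nb .#..#: next=.  (t=2,i=11, bit9=0)
  nb .#...: next=#  (t=4,i=13, bit8=1)
  nb ..###: next=#  (t=2,i=1, bit7=1)
  nb ..##.: next=.  (t=0,i=7, bit6=0)
  nb ..#.#: next=#  (t=0,i=11, bit5=1)
  nb ..#..: next=.  (t=2,i=10, bit4=0)
  nb ...##: next=#  (t=0,i=6, bit3=1)
  nb ...#.: next=.  (t=2,i=9, bit2=0)
  nb ....#: next=#  (t=0,i=5, bit1=1)
  nb .....: next=#  (t=0,i=4, bit0=1)
  bits 10010001110111111101000110101011 = 2447364523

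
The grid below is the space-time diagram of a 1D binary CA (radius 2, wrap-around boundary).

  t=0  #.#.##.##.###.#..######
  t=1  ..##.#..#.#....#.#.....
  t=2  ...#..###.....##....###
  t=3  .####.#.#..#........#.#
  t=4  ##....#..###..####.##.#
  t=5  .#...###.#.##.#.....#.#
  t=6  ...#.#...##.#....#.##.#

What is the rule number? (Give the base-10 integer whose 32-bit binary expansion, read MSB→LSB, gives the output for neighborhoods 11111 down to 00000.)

  nb #####: next=.  (t=0,i=19, bit31=0)
  nb ####.: next=.  (t=0,i=22, bit30=0)
  nb ###.#: next=.  (t=0,i=0, bit29=0)
  nb ###..: next=#  (t=2,i=8, bit28=1)
  nb ##.##: next=.  (t=0,i=6, bit27=0)
  nb ##.#.: next=.  (t=0,i=1, bit26=0)
  nb ##..#: next=#  (t=4,i=12, bit25=1)
  nb ##...: next=.  (t=2,i=0, bit24=0)
  nb #.###: next=#  (t=0,i=10, bit23=1)
  nb #.##.: next=.  (t=0,i=4, bit22=0)
  nb #.#.#: next=#  (t=0,i=2, bit21=1)
  nb #.#..: next=.  (t=0,i=14, bit20=0)
  nb #..##: next=.  (t=0,i=16, bit19=0)
  nb #..#.: next=#  (t=1,i=7, bit18=1)
  nb #...#: next=#  (t=2,i=1, bit17=1)
  nb #....: next=.  (t=1,i=12, bit16=0)
  nb .####: next=.  (t=0,i=18, bit15=0)
  nb .###.: next=.  (t=0,i=11, bit14=0)
  nb .##.#: next=#  (t=0,i=5, bit13=1)
  nb .##..: next=.  (t=2,i=15, bit12=0)
  nb .#.##: next=#  (t=0,i=3, bit11=1)
  nb .#.#.: next=.  (t=1,i=9, bit10=0)
  nb .#..#: next=#  (t=0,i=15, bit9=1)
  nb .#...: next=.  (t=1,i=11, bit8=0)
  nb ..###: next=#  (t=0,i=17, bit7=1)
  nb ..##.: next=.  (t=1,i=2, bit6=0)
  nb ..#.#: next=#  (t=1,i=8, bit5=1)
  nb ..#..: next=#  (t=2,i=3, bit4=1)
  nb ...##: next=.  (t=1,i=1, bit3=0)
  nb ...#.: next=#  (t=1,i=14, bit2=1)
  nb ....#: next=.  (t=1,i=0, bit1=0)
  nb .....: next=#  (t=1,i=20, bit0=1)
  bits 00010010101001100010101010110101 = 312879797

312879797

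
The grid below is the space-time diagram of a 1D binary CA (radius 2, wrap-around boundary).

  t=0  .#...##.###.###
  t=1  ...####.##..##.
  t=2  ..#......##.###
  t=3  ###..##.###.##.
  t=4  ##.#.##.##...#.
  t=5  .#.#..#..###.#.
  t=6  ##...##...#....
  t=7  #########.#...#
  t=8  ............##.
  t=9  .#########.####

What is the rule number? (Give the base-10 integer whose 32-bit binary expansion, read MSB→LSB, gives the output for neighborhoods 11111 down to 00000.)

61239417

  #####|.  b31=0 t=7,i=1
  ####.|.  b30=0 t=1,i=5
  ###.#|.  b29=0 t=0,i=10
  ###..|.  b28=0 t=2,i=14
  ##.##|.  b27=0 t=0,i=7
  ##.#.|.  b26=0 t=0,i=0
  ##..#|#  b25=1 t=1,i=10
  ##...|#  b24=1 t=1,i=14
  #.###|#  b23=1 t=0,i=8
  #.##.|.  b22=0 t=1,i=8
  #.#.#|#  b21=1 t=4,i=3
  #.#..|.  b20=0 t=0,i=1
  #..##|.  b19=0 t=1,i=11
  #..#.|#  b18=1 t=2,i=1
  #...#|#  b17=1 t=0,i=3
  #....|.  b16=0 t=1,i=0
  .####|.  b15=0 t=1,i=4
  .###.|#  b14=1 t=0,i=9
  .##.#|#  b13=1 t=0,i=6
  .##..|#  b12=1 t=1,i=9
  .#.##|.  b11=0 t=4,i=4
  .#.#.|.  b10=0 t=5,i=2
  .#..#|.  b9=0 t=5,i=4
  .#...|.  b8=0 t=0,i=2
  ..###|.  b7=0 t=1,i=3
  ..##.|#  b6=1 t=0,i=5
  ..#.#|#  b5=1 t=4,i=13
  ..#..|#  b4=1 t=2,i=2
  ...##|#  b3=1 t=0,i=4
  ...#.|.  b2=0 t=4,i=12
  ....#|.  b1=0 t=1,i=1
  .....|#  b0=1 t=2,i=5
  bits 00000011101001100111000001111001 = 61239417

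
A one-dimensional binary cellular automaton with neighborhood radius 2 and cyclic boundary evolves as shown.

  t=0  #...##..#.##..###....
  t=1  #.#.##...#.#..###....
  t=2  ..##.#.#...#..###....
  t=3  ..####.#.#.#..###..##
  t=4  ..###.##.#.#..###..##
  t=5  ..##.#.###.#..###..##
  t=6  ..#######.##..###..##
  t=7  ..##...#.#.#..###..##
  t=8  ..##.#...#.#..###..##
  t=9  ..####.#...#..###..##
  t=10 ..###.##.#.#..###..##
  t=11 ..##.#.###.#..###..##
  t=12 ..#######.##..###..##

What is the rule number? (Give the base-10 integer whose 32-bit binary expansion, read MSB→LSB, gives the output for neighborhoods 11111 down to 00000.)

  ##### -> .   bit 31 = 0  t=6,i=4
  ####. -> #   bit 30 = 1  t=3,i=4
  ###.# -> .   bit 29 = 0  t=3,i=5
  ###.. -> #   bit 28 = 1  t=0,i=16
  ##.## -> #   bit 27 = 1  t=4,i=5
  ##.#. -> #   bit 26 = 1  t=2,i=4
  ##..# -> .   bit 25 = 0  t=0,i=6
  ##... -> .   bit 24 = 0  t=0,i=17
  #.### -> #   bit 23 = 1  t=5,i=7
  #.##. -> .   bit 22 = 0  t=0,i=10
  #.#.# -> #   bit 21 = 1  t=1,i=2
  #.#.. -> #   bit 20 = 1  t=1,i=11
  #..## -> .   bit 19 = 0  t=0,i=13
  #..#. -> .   bit 18 = 0  t=0,i=7
  #...# -> #   bit 17 = 1  t=0,i=2
  #.... -> .   bit 16 = 0  t=0,i=18
  .#### -> #   bit 15 = 1  t=3,i=3
  .###. -> #   bit 14 = 1  t=0,i=15
  .##.# -> #   bit 13 = 1  t=2,i=3
  .##.. -> #   bit 12 = 1  t=0,i=5
  .#.## -> #   bit 11 = 1  t=0,i=9
  .#.#. -> .   bit 10 = 0  t=1,i=1
  .#..# -> .   bit 9 = 0  t=1,i=12
  .#... -> .   bit 8 = 0  t=0,i=1
  ..### -> #   bit 7 = 1  t=0,i=14
  ..##. -> #   bit 6 = 1  t=0,i=4
  ..#.# -> .   bit 5 = 0  t=0,i=8
  ..#.. -> #   bit 4 = 1  t=0,i=0
  ...## -> .   bit 3 = 0  t=0,i=3
  ...#. -> .   bit 2 = 0  t=0,i=20
  ....# -> .   bit 1 = 0  t=0,i=19
  ..... -> #   bit 0 = 1  t=2,i=19
  bits 01011100101100101111100011010001 = 1555232977

1555232977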